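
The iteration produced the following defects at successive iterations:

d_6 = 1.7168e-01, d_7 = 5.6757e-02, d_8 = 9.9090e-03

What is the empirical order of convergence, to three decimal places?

p ≈ ln(d_8/d_7) / ln(d_7/d_6)
  = ln(9.9090e-03/5.6757e-02) / ln(5.6757e-02/1.7168e-01)
  = ln(0.174586) / ln(0.330598)
  = -1.745338 / -1.106852 ≈ 1.576849

1.577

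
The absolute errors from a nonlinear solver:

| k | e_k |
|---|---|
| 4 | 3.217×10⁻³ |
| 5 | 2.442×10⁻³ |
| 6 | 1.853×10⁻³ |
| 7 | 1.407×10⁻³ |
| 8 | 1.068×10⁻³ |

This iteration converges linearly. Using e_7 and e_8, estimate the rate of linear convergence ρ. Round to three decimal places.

0.759

ρ ≈ e_8/e_7 = 1.068×10⁻³/1.407×10⁻³ = 0.75906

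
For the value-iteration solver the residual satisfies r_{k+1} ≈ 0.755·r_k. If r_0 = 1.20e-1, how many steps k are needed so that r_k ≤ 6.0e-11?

77

After k steps, r_k ≈ 1.20e-1·0.755^k.
Need 0.755^k ≤ 6.0e-11/1.20e-1 = 5e-10.
k ≥ ln(5e-10)/ln(0.755) = -21.4164/-0.28104 = 76.204.
Smallest integer k = 77.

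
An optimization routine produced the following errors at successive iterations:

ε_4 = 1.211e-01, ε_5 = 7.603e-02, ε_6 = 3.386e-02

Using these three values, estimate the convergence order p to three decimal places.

1.738

p ≈ ln(ε_6/ε_5) / ln(ε_5/ε_4)
  = ln(3.386e-02/7.603e-02) / ln(7.603e-02/1.211e-01)
  = ln(0.445351) / ln(0.627828)
  = -0.808893 / -0.465489 ≈ 1.737727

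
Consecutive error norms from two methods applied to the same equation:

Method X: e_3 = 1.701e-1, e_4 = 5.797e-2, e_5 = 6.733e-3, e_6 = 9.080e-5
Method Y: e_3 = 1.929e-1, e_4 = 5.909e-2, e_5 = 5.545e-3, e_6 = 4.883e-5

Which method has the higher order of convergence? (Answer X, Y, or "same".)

Method X: p ≈ ln(9.080e-5/6.733e-3)/ln(6.733e-3/5.797e-2) ≈ 2.00.
Method Y: p ≈ ln(4.883e-5/5.545e-3)/ln(5.545e-3/5.909e-2) ≈ 2.00.
Both orders ≈ 2.0 — effectively the same.

same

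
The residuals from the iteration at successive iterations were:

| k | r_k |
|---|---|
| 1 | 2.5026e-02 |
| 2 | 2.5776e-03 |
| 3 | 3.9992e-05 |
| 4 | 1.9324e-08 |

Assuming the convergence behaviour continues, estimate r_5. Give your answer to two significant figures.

1.6e-14

First estimate the order: p ≈ ln(r_4/r_3) / ln(r_3/r_2) = ln(1.9324e-08/3.9992e-05)/ln(3.9992e-05/2.5776e-03) = ln(0.000483197)/ln(0.0155152) ≈ 1.8327.
Then r_5 ≈ r_4·(r_4/r_3)^p = 1.9324e-08·(0.000483197)^1.8327 = 1.9324e-08·8.37519e-07 ≈ 1.618e-14.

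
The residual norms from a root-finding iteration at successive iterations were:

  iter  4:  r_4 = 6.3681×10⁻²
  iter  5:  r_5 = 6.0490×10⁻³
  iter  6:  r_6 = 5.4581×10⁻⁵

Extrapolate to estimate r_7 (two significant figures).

First estimate the order: p ≈ ln(r_6/r_5) / ln(r_5/r_4) = ln(5.4581×10⁻⁵/6.0490×10⁻³)/ln(6.0490×10⁻³/6.3681×10⁻²) = ln(0.00902314)/ln(0.0949891) ≈ 2.0000.
Then r_7 ≈ r_6·(r_6/r_5)^p = 5.4581×10⁻⁵·(0.00902314)^2.0000 = 5.4581×10⁻⁵·8.14171e-05 ≈ 4.444e-09.

4.4e-9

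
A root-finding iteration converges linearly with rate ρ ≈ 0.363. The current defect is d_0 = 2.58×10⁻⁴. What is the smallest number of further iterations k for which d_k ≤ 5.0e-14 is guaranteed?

23

After k steps, d_k ≈ 2.58×10⁻⁴·0.363^k.
Need 0.363^k ≤ 5.0e-14/2.58×10⁻⁴ = 1.93798e-10.
k ≥ ln(1.93798e-10)/ln(0.363) = -22.3642/-1.01335 = 22.070.
Smallest integer k = 23.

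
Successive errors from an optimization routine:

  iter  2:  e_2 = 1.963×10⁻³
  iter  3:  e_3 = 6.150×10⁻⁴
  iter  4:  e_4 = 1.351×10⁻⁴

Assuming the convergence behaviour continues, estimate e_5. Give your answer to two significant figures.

1.9e-5

First estimate the order: p ≈ ln(e_4/e_3) / ln(e_3/e_2) = ln(1.351×10⁻⁴/6.150×10⁻⁴)/ln(6.150×10⁻⁴/1.963×10⁻³) = ln(0.219675)/ln(0.313296) ≈ 1.3059.
Then e_5 ≈ e_4·(e_4/e_3)^p = 1.351×10⁻⁴·(0.219675)^1.3059 = 1.351×10⁻⁴·0.138176 ≈ 1.867e-05.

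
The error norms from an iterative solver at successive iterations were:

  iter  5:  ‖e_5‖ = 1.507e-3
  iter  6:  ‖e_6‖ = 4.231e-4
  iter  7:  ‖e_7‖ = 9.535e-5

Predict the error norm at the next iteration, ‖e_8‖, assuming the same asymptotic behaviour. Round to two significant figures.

1.7e-5

First estimate the order: p ≈ ln(‖e_7‖/‖e_6‖) / ln(‖e_6‖/‖e_5‖) = ln(9.535e-5/4.231e-4)/ln(4.231e-4/1.507e-3) = ln(0.22536)/ln(0.280756) ≈ 1.1730.
Then ‖e_8‖ ≈ ‖e_7‖·(‖e_7‖/‖e_6‖)^p = 9.535e-5·(0.22536)^1.1730 = 9.535e-5·0.17415 ≈ 1.661e-05.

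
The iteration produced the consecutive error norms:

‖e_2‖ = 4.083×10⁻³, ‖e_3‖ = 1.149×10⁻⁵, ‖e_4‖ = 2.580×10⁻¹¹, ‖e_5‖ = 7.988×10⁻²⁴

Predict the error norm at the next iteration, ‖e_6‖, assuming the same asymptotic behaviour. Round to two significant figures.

First estimate the order: p ≈ ln(‖e_5‖/‖e_4‖) / ln(‖e_4‖/‖e_3‖) = ln(7.988×10⁻²⁴/2.580×10⁻¹¹)/ln(2.580×10⁻¹¹/1.149×10⁻⁵) = ln(3.09612e-13)/ln(2.24543e-06) ≈ 2.2145.
Then ‖e_6‖ ≈ ‖e_5‖·(‖e_5‖/‖e_4‖)^p = 7.988×10⁻²⁴·(3.09612e-13)^2.2145 = 7.988×10⁻²⁴·1.988e-28 ≈ 1.588e-51.

1.6e-51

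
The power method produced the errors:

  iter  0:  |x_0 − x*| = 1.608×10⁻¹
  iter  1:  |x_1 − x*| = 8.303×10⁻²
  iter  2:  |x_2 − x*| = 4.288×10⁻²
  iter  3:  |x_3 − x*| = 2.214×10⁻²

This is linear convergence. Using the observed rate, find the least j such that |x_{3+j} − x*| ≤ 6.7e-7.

16

Rate ρ ≈ |x_3 − x*|/|x_2 − x*| = 2.214×10⁻²/4.288×10⁻² = 0.5163.
After j more steps, |x_{3+j} − x*| ≈ 2.214×10⁻²·ρ^j; need ρ^j ≤ 6.7e-7/2.214×10⁻² = 3.0262e-05.
j ≥ ln(3.0262e-05)/ln(0.5163) = -10.4056/-0.66107 = 15.741.
So 16 more iterations are needed.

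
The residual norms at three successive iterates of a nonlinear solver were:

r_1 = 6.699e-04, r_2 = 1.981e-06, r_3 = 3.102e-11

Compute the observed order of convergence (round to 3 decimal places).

p ≈ ln(r_3/r_2) / ln(r_2/r_1)
  = ln(3.102e-11/1.981e-06) / ln(1.981e-06/6.699e-04)
  = ln(1.56588e-05) / ln(0.00295716)
  = -11.064477 / -5.823526 ≈ 1.899962

1.900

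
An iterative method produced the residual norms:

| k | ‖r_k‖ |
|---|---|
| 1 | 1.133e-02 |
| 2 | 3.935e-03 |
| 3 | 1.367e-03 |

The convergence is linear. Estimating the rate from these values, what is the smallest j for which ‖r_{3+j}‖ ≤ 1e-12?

Rate ρ ≈ ‖r_3‖/‖r_2‖ = 1.367e-03/3.935e-03 = 0.3474.
After j more steps, ‖r_{3+j}‖ ≈ 1.367e-03·ρ^j; need ρ^j ≤ 1e-12/1.367e-03 = 7.31529e-10.
j ≥ ln(7.31529e-10)/ln(0.3474) = -21.0359/-1.05728 = 19.896.
So 20 more iterations are needed.

20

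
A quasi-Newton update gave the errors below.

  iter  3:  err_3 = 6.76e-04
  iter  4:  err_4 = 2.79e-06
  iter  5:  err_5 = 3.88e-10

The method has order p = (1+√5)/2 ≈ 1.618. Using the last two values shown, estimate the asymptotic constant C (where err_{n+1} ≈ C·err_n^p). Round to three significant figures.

0.377

C ≈ err_5 / err_4^1.618
  = 3.88e-10 / (2.79e-06)^1.618
  = 3.88e-10 / 1.03036e-09 ≈ 0.37657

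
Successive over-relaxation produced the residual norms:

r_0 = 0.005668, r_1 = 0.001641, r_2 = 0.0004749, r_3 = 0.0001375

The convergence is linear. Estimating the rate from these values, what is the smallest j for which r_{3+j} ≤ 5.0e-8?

Rate ρ ≈ r_3/r_2 = 0.0001375/0.0004749 = 0.2895.
After j more steps, r_{3+j} ≈ 0.0001375·ρ^j; need ρ^j ≤ 5.0e-8/0.0001375 = 0.000363636.
j ≥ ln(0.000363636)/ln(0.2895) = -7.9194/-1.23960 = 6.389.
So 7 more iterations are needed.

7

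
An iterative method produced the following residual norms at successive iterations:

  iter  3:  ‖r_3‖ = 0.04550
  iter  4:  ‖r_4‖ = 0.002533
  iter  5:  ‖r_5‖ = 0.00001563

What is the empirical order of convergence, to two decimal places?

1.76

p ≈ ln(‖r_5‖/‖r_4‖) / ln(‖r_4‖/‖r_3‖)
  = ln(0.00001563/0.002533) / ln(0.002533/0.04550)
  = ln(0.00617055) / ln(0.0556703)
  = -5.08797 / -2.88831 ≈ 1.76157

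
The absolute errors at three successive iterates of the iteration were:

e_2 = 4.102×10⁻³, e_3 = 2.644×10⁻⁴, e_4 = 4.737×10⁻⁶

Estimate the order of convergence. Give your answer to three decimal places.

p ≈ ln(e_4/e_3) / ln(e_3/e_2)
  = ln(4.737×10⁻⁶/2.644×10⁻⁴) / ln(2.644×10⁻⁴/4.102×10⁻³)
  = ln(0.017916) / ln(0.0644564)
  = -4.022061 / -2.741766 ≈ 1.466960

1.467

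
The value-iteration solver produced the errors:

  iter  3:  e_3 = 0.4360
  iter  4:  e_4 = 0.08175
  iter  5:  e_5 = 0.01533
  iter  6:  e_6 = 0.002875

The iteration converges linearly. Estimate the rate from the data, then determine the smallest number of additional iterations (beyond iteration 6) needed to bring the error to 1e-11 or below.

Rate ρ ≈ e_6/e_5 = 0.002875/0.01533 = 0.1875.
After j more steps, e_{6+j} ≈ 0.002875·ρ^j; need ρ^j ≤ 1e-11/0.002875 = 3.47826e-09.
j ≥ ln(3.47826e-09)/ln(0.1875) = -19.4767/-1.67398 = 11.635.
So 12 more iterations are needed.

12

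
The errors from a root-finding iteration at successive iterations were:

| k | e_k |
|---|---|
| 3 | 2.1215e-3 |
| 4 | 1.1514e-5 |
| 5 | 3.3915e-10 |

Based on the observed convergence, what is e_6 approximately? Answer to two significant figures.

First estimate the order: p ≈ ln(e_5/e_4) / ln(e_4/e_3) = ln(3.3915e-10/1.1514e-5)/ln(1.1514e-5/2.1215e-3) = ln(2.94554e-05)/ln(0.00542729) ≈ 2.0000.
Then e_6 ≈ e_5·(e_5/e_4)^p = 3.3915e-10·(2.94554e-05)^2.0000 = 3.3915e-10·8.67621e-10 ≈ 2.943e-19.

2.9e-19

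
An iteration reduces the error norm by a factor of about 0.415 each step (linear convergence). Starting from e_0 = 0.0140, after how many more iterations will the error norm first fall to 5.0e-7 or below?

After k steps, e_k ≈ 0.0140·0.415^k.
Need 0.415^k ≤ 5.0e-7/0.0140 = 3.57143e-05.
k ≥ ln(3.57143e-05)/ln(0.415) = -10.2400/-0.87948 = 11.643.
Smallest integer k = 12.

12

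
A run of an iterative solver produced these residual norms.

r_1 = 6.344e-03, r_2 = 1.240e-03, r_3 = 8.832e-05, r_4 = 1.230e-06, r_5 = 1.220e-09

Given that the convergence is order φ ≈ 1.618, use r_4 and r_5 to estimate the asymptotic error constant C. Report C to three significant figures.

4.46

C ≈ r_5 / r_4^1.618
  = 1.220e-09 / (1.230e-06)^1.618
  = 1.220e-09 / 2.73821e-10 ≈ 4.4555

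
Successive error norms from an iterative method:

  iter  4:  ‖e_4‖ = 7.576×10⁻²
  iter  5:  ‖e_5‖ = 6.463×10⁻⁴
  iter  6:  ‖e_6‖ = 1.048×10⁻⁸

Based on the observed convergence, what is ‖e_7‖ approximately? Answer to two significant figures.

First estimate the order: p ≈ ln(‖e_6‖/‖e_5‖) / ln(‖e_5‖/‖e_4‖) = ln(1.048×10⁻⁸/6.463×10⁻⁴)/ln(6.463×10⁻⁴/7.576×10⁻²) = ln(1.62154e-05)/ln(0.00853089) ≈ 2.3152.
Then ‖e_7‖ ≈ ‖e_6‖·(‖e_6‖/‖e_5‖)^p = 1.048×10⁻⁸·(1.62154e-05)^2.3152 = 1.048×10⁻⁸·8.12876e-12 ≈ 8.519e-20.

8.5e-20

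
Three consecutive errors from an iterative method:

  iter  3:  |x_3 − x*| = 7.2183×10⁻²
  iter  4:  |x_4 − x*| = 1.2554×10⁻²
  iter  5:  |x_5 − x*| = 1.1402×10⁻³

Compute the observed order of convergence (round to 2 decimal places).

p ≈ ln(|x_5 − x*|/|x_4 − x*|) / ln(|x_4 − x*|/|x_3 − x*|)
  = ln(1.1402×10⁻³/1.2554×10⁻²) / ln(1.2554×10⁻²/7.2183×10⁻²)
  = ln(0.0908236) / ln(0.173919)
  = -2.39884 / -1.74917 ≈ 1.37142

1.37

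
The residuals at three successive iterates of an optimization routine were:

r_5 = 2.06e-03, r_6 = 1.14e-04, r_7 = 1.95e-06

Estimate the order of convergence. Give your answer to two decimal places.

p ≈ ln(r_7/r_6) / ln(r_6/r_5)
  = ln(1.95e-06/1.14e-04) / ln(1.14e-04/2.06e-03)
  = ln(0.0171053) / ln(0.0553398)
  = -4.06837 / -2.89426 ≈ 1.40567

1.41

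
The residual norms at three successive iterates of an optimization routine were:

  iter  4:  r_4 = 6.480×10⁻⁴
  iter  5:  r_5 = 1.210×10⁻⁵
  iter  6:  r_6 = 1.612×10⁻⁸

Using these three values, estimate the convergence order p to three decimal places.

p ≈ ln(r_6/r_5) / ln(r_5/r_4)
  = ln(1.612×10⁻⁸/1.210×10⁻⁵) / ln(1.210×10⁻⁵/6.480×10⁻⁴)
  = ln(0.00133223) / ln(0.0186728)
  = -6.620901 / -3.980687 ≈ 1.663256

1.663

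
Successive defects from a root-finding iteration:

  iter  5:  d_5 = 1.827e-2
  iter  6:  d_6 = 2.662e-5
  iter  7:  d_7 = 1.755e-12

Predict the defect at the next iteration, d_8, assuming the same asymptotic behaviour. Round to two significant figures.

1.2e-30

First estimate the order: p ≈ ln(d_7/d_6) / ln(d_6/d_5) = ln(1.755e-12/2.662e-5)/ln(2.662e-5/1.827e-2) = ln(6.59279e-08)/ln(0.00145703) ≈ 2.5316.
Then d_8 ≈ d_7·(d_7/d_6)^p = 1.755e-12·(6.59279e-08)^2.5316 = 1.755e-12·6.61844e-19 ≈ 1.162e-30.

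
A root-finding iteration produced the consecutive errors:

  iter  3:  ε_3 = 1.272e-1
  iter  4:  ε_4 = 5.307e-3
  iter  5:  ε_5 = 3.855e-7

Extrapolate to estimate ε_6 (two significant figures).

First estimate the order: p ≈ ln(ε_5/ε_4) / ln(ε_4/ε_3) = ln(3.855e-7/5.307e-3)/ln(5.307e-3/1.272e-1) = ln(7.26399e-05)/ln(0.0417217) ≈ 2.9999.
Then ε_6 ≈ ε_5·(ε_5/ε_4)^p = 3.855e-7·(7.26399e-05)^2.9999 = 3.855e-7·3.83654e-13 ≈ 1.479e-19.

1.5e-19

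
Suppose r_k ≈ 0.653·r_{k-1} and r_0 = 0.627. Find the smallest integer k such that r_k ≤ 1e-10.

53

After k steps, r_k ≈ 0.627·0.653^k.
Need 0.653^k ≤ 1e-10/0.627 = 1.5949e-10.
k ≥ ln(1.5949e-10)/ln(0.653) = -22.5590/-0.42618 = 52.933.
Smallest integer k = 53.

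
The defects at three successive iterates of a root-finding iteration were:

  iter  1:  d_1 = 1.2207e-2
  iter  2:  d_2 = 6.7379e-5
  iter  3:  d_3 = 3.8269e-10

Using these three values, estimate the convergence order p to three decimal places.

p ≈ ln(d_3/d_2) / ln(d_2/d_1)
  = ln(3.8269e-10/6.7379e-5) / ln(6.7379e-5/1.2207e-2)
  = ln(5.67966e-06) / ln(0.0055197)
  = -12.078619 / -5.199432 ≈ 2.323065

2.323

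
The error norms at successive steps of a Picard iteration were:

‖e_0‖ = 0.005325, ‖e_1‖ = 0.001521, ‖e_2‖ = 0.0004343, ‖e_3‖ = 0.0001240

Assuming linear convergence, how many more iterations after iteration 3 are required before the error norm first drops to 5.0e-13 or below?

Rate ρ ≈ ‖e_3‖/‖e_2‖ = 0.0001240/0.0004343 = 0.2855.
After j more steps, ‖e_{3+j}‖ ≈ 0.0001240·ρ^j; need ρ^j ≤ 5.0e-13/0.0001240 = 4.03226e-09.
j ≥ ln(4.03226e-09)/ln(0.2855) = -19.3289/-1.25351 = 15.420.
So 16 more iterations are needed.

16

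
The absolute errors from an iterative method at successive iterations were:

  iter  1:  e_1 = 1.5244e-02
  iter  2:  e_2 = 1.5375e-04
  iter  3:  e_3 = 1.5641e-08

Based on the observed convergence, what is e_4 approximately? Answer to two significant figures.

1.6e-16

First estimate the order: p ≈ ln(e_3/e_2) / ln(e_2/e_1) = ln(1.5641e-08/1.5375e-04)/ln(1.5375e-04/1.5244e-02) = ln(0.00010173)/ln(0.0100859) ≈ 2.0000.
Then e_4 ≈ e_3·(e_3/e_2)^p = 1.5641e-08·(0.00010173)^2.0000 = 1.5641e-08·1.0349e-08 ≈ 1.619e-16.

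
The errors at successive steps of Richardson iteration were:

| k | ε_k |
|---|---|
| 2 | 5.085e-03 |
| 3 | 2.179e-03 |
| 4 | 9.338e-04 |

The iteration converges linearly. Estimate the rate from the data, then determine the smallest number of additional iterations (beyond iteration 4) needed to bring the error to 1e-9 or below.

Rate ρ ≈ ε_4/ε_3 = 9.338e-04/2.179e-03 = 0.4285.
After j more steps, ε_{4+j} ≈ 9.338e-04·ρ^j; need ρ^j ≤ 1e-9/9.338e-04 = 1.07089e-06.
j ≥ ln(1.07089e-06)/ln(0.4285) = -13.7470/-0.84746 = 16.221.
So 17 more iterations are needed.

17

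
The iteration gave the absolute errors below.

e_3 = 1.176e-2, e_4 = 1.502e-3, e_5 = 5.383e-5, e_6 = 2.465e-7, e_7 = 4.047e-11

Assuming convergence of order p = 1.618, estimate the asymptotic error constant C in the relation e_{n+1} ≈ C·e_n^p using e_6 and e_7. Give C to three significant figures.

1.99

C ≈ e_7 / e_6^1.618
  = 4.047e-11 / (2.465e-7)^1.618
  = 4.047e-11 / 2.03217e-11 ≈ 1.9915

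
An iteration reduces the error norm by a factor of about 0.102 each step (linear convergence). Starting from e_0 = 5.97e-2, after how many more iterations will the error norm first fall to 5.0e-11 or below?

After k steps, e_k ≈ 5.97e-2·0.102^k.
Need 0.102^k ≤ 5.0e-11/5.97e-2 = 8.37521e-10.
k ≥ ln(8.37521e-10)/ln(0.102) = -20.9006/-2.28278 = 9.156.
Smallest integer k = 10.

10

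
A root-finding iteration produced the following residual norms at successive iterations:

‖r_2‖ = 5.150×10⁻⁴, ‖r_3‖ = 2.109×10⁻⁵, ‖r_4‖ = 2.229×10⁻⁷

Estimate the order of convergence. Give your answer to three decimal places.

p ≈ ln(‖r_4‖/‖r_3‖) / ln(‖r_3‖/‖r_2‖)
  = ln(2.229×10⁻⁷/2.109×10⁻⁵) / ln(2.109×10⁻⁵/5.150×10⁻⁴)
  = ln(0.010569) / ln(0.0409515)
  = -4.549830 / -3.195367 ≈ 1.423883

1.424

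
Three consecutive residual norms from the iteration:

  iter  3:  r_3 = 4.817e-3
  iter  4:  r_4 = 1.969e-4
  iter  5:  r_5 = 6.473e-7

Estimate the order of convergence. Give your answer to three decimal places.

1.788

p ≈ ln(r_5/r_4) / ln(r_4/r_3)
  = ln(6.473e-7/1.969e-4) / ln(1.969e-4/4.817e-3)
  = ln(0.00328746) / ln(0.0408761)
  = -5.717640 / -3.197210 ≈ 1.788322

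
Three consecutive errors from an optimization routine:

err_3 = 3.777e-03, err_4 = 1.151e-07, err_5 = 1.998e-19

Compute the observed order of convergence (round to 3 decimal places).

p ≈ ln(err_5/err_4) / ln(err_4/err_3)
  = ln(1.998e-19/1.151e-07) / ln(1.151e-07/3.777e-03)
  = ln(1.73588e-12) / ln(3.04739e-05)
  = -27.079507 / -10.398640 ≈ 2.604139

2.604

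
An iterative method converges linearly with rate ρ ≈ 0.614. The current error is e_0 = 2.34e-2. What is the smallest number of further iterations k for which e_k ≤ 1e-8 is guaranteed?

31

After k steps, e_k ≈ 2.34e-2·0.614^k.
Need 0.614^k ≤ 1e-8/2.34e-2 = 4.2735e-07.
k ≥ ln(4.2735e-07)/ln(0.614) = -14.6657/-0.48776 = 30.067.
Smallest integer k = 31.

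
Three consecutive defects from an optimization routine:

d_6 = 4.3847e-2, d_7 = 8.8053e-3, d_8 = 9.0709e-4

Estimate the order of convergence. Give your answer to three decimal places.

p ≈ ln(d_8/d_7) / ln(d_7/d_6)
  = ln(9.0709e-4/8.8053e-3) / ln(8.8053e-3/4.3847e-2)
  = ln(0.103016) / ln(0.200819)
  = -2.272871 / -1.605351 ≈ 1.415809

1.416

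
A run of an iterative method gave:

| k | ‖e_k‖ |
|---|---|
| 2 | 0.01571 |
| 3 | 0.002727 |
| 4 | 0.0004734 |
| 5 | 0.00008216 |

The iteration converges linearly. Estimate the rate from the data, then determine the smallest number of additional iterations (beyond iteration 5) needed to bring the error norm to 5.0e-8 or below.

5

Rate ρ ≈ ‖e_5‖/‖e_4‖ = 0.00008216/0.0004734 = 0.1736.
After j more steps, ‖e_{5+j}‖ ≈ 0.00008216·ρ^j; need ρ^j ≤ 5.0e-8/0.00008216 = 0.000608569.
j ≥ ln(0.000608569)/ln(0.1736) = -7.4044/-1.75100 = 4.229.
So 5 more iterations are needed.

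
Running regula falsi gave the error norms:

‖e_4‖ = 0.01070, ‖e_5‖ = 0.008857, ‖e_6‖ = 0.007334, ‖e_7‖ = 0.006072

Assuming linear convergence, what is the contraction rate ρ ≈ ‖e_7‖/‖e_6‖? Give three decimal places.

ρ ≈ ‖e_7‖/‖e_6‖ = 0.006072/0.007334 = 0.82792

0.828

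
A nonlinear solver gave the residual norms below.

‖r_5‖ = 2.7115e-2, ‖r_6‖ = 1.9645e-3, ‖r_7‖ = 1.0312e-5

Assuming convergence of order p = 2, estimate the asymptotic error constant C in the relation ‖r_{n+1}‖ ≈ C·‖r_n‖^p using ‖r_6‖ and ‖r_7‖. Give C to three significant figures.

C ≈ ‖r_7‖ / ‖r_6‖^2
  = 1.0312e-5 / (1.9645e-3)^2
  = 1.0312e-5 / 3.85926e-06 ≈ 2.672

2.67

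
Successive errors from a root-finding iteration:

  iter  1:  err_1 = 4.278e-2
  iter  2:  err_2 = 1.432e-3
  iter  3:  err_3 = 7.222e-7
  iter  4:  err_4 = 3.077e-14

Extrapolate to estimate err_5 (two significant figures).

First estimate the order: p ≈ ln(err_4/err_3) / ln(err_3/err_2) = ln(3.077e-14/7.222e-7)/ln(7.222e-7/1.432e-3) = ln(4.26059e-08)/ln(0.00050433) ≈ 2.2353.
Then err_5 ≈ err_4·(err_4/err_3)^p = 3.077e-14·(4.26059e-08)^2.2353 = 3.077e-14·3.34698e-17 ≈ 1.03e-30.

1.0e-30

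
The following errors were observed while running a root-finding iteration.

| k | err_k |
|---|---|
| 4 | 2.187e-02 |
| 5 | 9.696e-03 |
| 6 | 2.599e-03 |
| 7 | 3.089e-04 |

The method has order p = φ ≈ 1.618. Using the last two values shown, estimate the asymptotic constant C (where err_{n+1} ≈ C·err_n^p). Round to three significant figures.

4.71

C ≈ err_7 / err_6^1.618
  = 3.089e-04 / (2.599e-03)^1.618
  = 3.089e-04 / 6.56382e-05 ≈ 4.7061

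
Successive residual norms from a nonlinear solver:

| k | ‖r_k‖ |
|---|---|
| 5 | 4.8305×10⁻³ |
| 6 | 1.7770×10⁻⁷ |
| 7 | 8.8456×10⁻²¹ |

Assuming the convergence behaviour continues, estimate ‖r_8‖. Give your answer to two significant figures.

1.1e-60

First estimate the order: p ≈ ln(‖r_7‖/‖r_6‖) / ln(‖r_6‖/‖r_5‖) = ln(8.8456×10⁻²¹/1.7770×10⁻⁷)/ln(1.7770×10⁻⁷/4.8305×10⁻³) = ln(4.97783e-14)/ln(3.67871e-05) ≈ 3.0000.
Then ‖r_8‖ ≈ ‖r_7‖·(‖r_7‖/‖r_6‖)^p = 8.8456×10⁻²¹·(4.97783e-14)^3.0000 = 8.8456×10⁻²¹·1.23345e-40 ≈ 1.091e-60.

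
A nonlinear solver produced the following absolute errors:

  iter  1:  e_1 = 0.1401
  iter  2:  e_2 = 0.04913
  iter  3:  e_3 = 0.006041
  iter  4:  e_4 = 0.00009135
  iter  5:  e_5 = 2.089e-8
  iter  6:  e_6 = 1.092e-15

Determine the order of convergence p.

2

Consecutive ratios: e_6/e_5 = 1.092e-15/2.089e-8 = 5.22738e-08, e_5/e_4 = 2.089e-8/0.00009135 = 0.000228681.
p ≈ ln(5.22738e-08)/ln(0.000228681) = -16.7668/-8.3832 ≈ 2.00.
So the convergence is quadratic (order 2).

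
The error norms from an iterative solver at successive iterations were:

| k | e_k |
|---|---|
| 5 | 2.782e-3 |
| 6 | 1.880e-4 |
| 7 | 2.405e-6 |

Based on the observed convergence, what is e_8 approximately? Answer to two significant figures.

First estimate the order: p ≈ ln(e_7/e_6) / ln(e_6/e_5) = ln(2.405e-6/1.880e-4)/ln(1.880e-4/2.782e-3) = ln(0.0127926)/ln(0.0675773) ≈ 1.6177.
Then e_8 ≈ e_7·(e_7/e_6)^p = 2.405e-6·(0.0127926)^1.6177 = 2.405e-6·0.000866218 ≈ 2.083e-09.

2.1e-9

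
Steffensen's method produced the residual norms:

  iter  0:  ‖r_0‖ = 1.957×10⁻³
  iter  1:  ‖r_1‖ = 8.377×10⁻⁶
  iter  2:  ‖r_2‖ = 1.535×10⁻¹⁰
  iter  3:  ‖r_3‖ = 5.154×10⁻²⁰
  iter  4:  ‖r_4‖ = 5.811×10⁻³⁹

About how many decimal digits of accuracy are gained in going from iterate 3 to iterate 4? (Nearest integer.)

19

Digits gained ≈ log₁₀(‖r_3‖/‖r_4‖) = log₁₀(5.154×10⁻²⁰/5.811×10⁻³⁹) = log₁₀(8.86939e+18) ≈ 18.948.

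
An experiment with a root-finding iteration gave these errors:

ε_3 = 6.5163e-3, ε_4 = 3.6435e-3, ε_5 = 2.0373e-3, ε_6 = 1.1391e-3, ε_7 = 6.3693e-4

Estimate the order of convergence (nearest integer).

Consecutive ratios: ε_7/ε_6 = 6.3693e-4/1.1391e-3 = 0.559152, ε_6/ε_5 = 1.1391e-3/2.0373e-3 = 0.559122.
p ≈ ln(0.559152)/ln(0.559122) = -0.5813/-0.5814 ≈ 1.00.
So the convergence is linear (order 1).

1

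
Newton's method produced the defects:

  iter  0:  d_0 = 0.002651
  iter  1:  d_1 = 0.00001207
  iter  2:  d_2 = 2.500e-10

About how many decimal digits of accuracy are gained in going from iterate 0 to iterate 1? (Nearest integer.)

Digits gained ≈ log₁₀(d_0/d_1) = log₁₀(0.002651/0.00001207) = log₁₀(219.635) ≈ 2.342.

2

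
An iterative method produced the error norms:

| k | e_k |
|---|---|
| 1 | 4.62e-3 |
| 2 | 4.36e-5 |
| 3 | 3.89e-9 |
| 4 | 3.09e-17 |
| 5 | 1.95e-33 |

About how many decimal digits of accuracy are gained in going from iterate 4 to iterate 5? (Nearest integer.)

Digits gained ≈ log₁₀(e_4/e_5) = log₁₀(3.09e-17/1.95e-33) = log₁₀(1.58462e+16) ≈ 16.200.

16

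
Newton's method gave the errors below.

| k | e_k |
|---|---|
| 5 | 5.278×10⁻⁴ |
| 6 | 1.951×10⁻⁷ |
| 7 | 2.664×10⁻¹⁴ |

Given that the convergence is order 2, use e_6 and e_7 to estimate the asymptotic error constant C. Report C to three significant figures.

0.700

C ≈ e_7 / e_6^2
  = 2.664×10⁻¹⁴ / (1.951×10⁻⁷)^2
  = 2.664×10⁻¹⁴ / 3.8064e-14 ≈ 0.69987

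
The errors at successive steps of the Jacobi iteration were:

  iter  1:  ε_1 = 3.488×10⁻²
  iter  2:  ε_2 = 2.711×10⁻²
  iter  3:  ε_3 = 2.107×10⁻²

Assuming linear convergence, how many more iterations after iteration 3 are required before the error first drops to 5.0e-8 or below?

Rate ρ ≈ ε_3/ε_2 = 2.107×10⁻²/2.711×10⁻² = 0.7772.
After j more steps, ε_{3+j} ≈ 2.107×10⁻²·ρ^j; need ρ^j ≤ 5.0e-8/2.107×10⁻² = 2.37304e-06.
j ≥ ln(2.37304e-06)/ln(0.7772) = -12.9513/-0.25206 = 51.382.
So 52 more iterations are needed.

52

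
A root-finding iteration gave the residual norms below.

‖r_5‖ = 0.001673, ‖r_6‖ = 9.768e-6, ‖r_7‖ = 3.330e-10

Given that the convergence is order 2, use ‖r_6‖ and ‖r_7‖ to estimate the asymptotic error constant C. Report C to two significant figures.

3.5

C ≈ ‖r_7‖ / ‖r_6‖^2
  = 3.330e-10 / (9.768e-6)^2
  = 3.330e-10 / 9.54138e-11 ≈ 3.4901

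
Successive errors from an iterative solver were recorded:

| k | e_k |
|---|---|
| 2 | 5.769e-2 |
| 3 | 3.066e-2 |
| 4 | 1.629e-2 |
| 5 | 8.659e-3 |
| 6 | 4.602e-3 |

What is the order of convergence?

1

Consecutive ratios: e_6/e_5 = 4.602e-3/8.659e-3 = 0.53147, e_5/e_4 = 8.659e-3/1.629e-2 = 0.531553.
p ≈ ln(0.53147)/ln(0.531553) = -0.6321/-0.6320 ≈ 1.00.
So the convergence is linear (order 1).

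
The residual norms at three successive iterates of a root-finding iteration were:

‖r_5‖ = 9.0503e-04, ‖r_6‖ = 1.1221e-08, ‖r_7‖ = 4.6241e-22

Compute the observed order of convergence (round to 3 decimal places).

p ≈ ln(‖r_7‖/‖r_6‖) / ln(‖r_6‖/‖r_5‖)
  = ln(4.6241e-22/1.1221e-08) / ln(1.1221e-08/9.0503e-04)
  = ln(4.12093e-14) / ln(1.23985e-05)
  = -30.820112 / -11.297935 ≈ 2.727942

2.728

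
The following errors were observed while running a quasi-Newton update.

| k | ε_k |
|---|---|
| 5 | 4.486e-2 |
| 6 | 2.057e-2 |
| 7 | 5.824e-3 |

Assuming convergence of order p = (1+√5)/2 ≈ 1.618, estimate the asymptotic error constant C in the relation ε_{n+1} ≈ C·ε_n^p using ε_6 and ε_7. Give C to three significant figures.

3.12

C ≈ ε_7 / ε_6^1.618
  = 5.824e-3 / (2.057e-2)^1.618
  = 5.824e-3 / 0.00186558 ≈ 3.1218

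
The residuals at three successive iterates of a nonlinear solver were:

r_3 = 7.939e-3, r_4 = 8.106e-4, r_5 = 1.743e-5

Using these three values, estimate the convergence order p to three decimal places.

1.683

p ≈ ln(r_5/r_4) / ln(r_4/r_3)
  = ln(1.743e-5/8.106e-4) / ln(8.106e-4/7.939e-3)
  = ln(0.0215026) / ln(0.102104)
  = -3.839581 / -2.281763 ≈ 1.682726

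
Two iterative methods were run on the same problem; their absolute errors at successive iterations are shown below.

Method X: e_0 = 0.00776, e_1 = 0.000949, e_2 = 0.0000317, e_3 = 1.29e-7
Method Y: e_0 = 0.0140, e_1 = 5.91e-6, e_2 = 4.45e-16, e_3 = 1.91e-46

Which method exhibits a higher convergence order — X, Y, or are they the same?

Method X: p ≈ ln(1.29e-7/0.0000317)/ln(0.0000317/0.000949) ≈ 1.62.
Method Y: p ≈ ln(1.91e-46/4.45e-16)/ln(4.45e-16/5.91e-6) ≈ 3.00.
Method Y has the higher order (≈3.0 vs ≈1.6).

Y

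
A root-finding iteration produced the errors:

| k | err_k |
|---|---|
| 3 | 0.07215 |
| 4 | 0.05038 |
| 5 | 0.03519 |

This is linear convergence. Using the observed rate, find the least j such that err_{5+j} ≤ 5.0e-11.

57

Rate ρ ≈ err_5/err_4 = 0.03519/0.05038 = 0.6985.
After j more steps, err_{5+j} ≈ 0.03519·ρ^j; need ρ^j ≤ 5.0e-11/0.03519 = 1.42086e-09.
j ≥ ln(1.42086e-09)/ln(0.6985) = -20.3720/-0.35882 = 56.775.
So 57 more iterations are needed.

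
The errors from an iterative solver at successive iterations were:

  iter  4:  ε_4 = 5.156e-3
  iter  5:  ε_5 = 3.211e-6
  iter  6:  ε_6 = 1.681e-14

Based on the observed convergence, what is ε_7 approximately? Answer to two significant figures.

First estimate the order: p ≈ ln(ε_6/ε_5) / ln(ε_5/ε_4) = ln(1.681e-14/3.211e-6)/ln(3.211e-6/5.156e-3) = ln(5.23513e-09)/ln(0.00062277) ≈ 2.5833.
Then ε_7 ≈ ε_6·(ε_6/ε_5)^p = 1.681e-14·(5.23513e-09)^2.5833 = 1.681e-14·4.05047e-22 ≈ 6.809e-36.

6.8e-36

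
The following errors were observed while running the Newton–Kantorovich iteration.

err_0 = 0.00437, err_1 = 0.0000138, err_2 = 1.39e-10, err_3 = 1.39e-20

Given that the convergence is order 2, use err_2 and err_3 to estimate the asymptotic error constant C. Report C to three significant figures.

C ≈ err_3 / err_2^2
  = 1.39e-20 / (1.39e-10)^2
  = 1.39e-20 / 1.9321e-20 ≈ 0.71942

0.719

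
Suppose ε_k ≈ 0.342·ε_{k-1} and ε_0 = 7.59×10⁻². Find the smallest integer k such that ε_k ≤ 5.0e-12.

After k steps, ε_k ≈ 7.59×10⁻²·0.342^k.
Need 0.342^k ≤ 5.0e-12/7.59×10⁻² = 6.58762e-11.
k ≥ ln(6.58762e-11)/ln(0.342) = -23.4432/-1.07294 = 21.849.
Smallest integer k = 22.

22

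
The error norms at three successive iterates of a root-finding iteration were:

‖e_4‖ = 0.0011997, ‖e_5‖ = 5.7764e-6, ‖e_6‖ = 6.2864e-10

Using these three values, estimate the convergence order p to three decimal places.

1.710

p ≈ ln(‖e_6‖/‖e_5‖) / ln(‖e_5‖/‖e_4‖)
  = ln(6.2864e-10/5.7764e-6) / ln(5.7764e-6/0.0011997)
  = ln(0.000108829) / ln(0.00481487)
  = -9.125733 / -5.336046 ≈ 1.710205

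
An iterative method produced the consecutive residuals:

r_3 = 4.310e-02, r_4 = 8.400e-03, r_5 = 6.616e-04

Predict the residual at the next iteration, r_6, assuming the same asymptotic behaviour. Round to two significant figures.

First estimate the order: p ≈ ln(r_5/r_4) / ln(r_4/r_3) = ln(6.616e-04/8.400e-03)/ln(8.400e-03/4.310e-02) = ln(0.0787619)/ln(0.194896) ≈ 1.5541.
Then r_6 ≈ r_5·(r_5/r_4)^p = 6.616e-04·(0.0787619)^1.5541 = 6.616e-04·0.0192648 ≈ 1.275e-05.

1.3e-5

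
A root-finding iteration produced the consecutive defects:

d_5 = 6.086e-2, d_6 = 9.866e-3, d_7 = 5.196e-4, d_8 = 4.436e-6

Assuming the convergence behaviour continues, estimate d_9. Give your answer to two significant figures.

First estimate the order: p ≈ ln(d_8/d_7) / ln(d_7/d_6) = ln(4.436e-6/5.196e-4)/ln(5.196e-4/9.866e-3) = ln(0.00853734)/ln(0.0526657) ≈ 1.6181.
Then d_9 ≈ d_8·(d_8/d_7)^p = 4.436e-6·(0.00853734)^1.6181 = 4.436e-6·0.000449441 ≈ 1.994e-09.

2.0e-9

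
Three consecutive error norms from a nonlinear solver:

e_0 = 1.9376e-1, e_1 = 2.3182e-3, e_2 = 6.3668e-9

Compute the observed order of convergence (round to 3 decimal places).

2.893

p ≈ ln(e_2/e_1) / ln(e_1/e_0)
  = ln(6.3668e-9/2.3182e-3) / ln(2.3182e-3/1.9376e-1)
  = ln(2.74644e-06) / ln(0.0119643)
  = -12.805205 / -4.425828 ≈ 2.893290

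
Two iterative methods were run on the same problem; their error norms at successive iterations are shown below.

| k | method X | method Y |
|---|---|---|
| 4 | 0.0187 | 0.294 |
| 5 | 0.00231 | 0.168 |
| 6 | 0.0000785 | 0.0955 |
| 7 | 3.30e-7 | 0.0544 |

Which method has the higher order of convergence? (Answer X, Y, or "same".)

Method X: p ≈ ln(3.30e-7/0.0000785)/ln(0.0000785/0.00231) ≈ 1.62.
Method Y: p ≈ ln(0.0544/0.0955)/ln(0.0955/0.168) ≈ 1.00.
Method X has the higher order (≈1.6 vs ≈1.0).

X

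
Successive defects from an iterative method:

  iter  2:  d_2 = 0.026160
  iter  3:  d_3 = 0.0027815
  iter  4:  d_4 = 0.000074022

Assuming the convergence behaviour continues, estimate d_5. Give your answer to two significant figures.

First estimate the order: p ≈ ln(d_4/d_3) / ln(d_3/d_2) = ln(0.000074022/0.0027815)/ln(0.0027815/0.026160) = ln(0.0266123)/ln(0.106326) ≈ 1.6180.
Then d_5 ≈ d_4·(d_4/d_3)^p = 0.000074022·(0.0266123)^1.6180 = 0.000074022·0.00282998 ≈ 2.095e-07.

2.1e-7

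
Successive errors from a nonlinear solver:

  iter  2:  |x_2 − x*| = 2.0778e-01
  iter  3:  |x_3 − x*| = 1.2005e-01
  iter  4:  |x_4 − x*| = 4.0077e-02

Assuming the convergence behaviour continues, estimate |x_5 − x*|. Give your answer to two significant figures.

4.5e-3

First estimate the order: p ≈ ln(|x_4 − x*|/|x_3 − x*|) / ln(|x_3 − x*|/|x_2 − x*|) = ln(4.0077e-02/1.2005e-01)/ln(1.2005e-01/2.0778e-01) = ln(0.333836)/ln(0.577775) ≈ 1.9999.
Then |x_5 − x*| ≈ |x_4 − x*|·(|x_4 − x*|/|x_3 − x*|)^p = 4.0077e-02·(0.333836)^1.9999 = 4.0077e-02·0.111459 ≈ 0.004467.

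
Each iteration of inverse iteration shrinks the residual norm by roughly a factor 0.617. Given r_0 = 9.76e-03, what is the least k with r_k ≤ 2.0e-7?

After k steps, r_k ≈ 9.76e-03·0.617^k.
Need 0.617^k ≤ 2.0e-7/9.76e-03 = 2.04918e-05.
k ≥ ln(2.04918e-05)/ln(0.617) = -10.7955/-0.48289 = 22.356.
Smallest integer k = 23.

23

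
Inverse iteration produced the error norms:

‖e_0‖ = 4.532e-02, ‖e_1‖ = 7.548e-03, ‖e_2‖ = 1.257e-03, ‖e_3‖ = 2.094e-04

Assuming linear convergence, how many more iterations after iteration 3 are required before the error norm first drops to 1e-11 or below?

Rate ρ ≈ ‖e_3‖/‖e_2‖ = 2.094e-04/1.257e-03 = 0.1666.
After j more steps, ‖e_{3+j}‖ ≈ 2.094e-04·ρ^j; need ρ^j ≤ 1e-11/2.094e-04 = 4.77555e-08.
j ≥ ln(4.77555e-08)/ln(0.1666) = -16.8572/-1.79216 = 9.406.
So 10 more iterations are needed.

10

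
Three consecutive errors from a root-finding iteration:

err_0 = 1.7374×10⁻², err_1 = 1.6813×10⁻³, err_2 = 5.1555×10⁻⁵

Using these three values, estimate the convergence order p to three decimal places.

p ≈ ln(err_2/err_1) / ln(err_1/err_0)
  = ln(5.1555×10⁻⁵/1.6813×10⁻³) / ln(1.6813×10⁻³/1.7374×10⁻²)
  = ln(0.0306638) / ln(0.096771)
  = -3.484672 / -2.335408 ≈ 1.492104

1.492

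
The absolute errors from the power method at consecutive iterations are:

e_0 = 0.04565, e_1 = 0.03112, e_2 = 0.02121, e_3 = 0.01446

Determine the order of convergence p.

1

Consecutive ratios: e_3/e_2 = 0.01446/0.02121 = 0.681754, e_2/e_1 = 0.02121/0.03112 = 0.681555.
p ≈ ln(0.681754)/ln(0.681555) = -0.3831/-0.3834 ≈ 1.00.
So the convergence is linear (order 1).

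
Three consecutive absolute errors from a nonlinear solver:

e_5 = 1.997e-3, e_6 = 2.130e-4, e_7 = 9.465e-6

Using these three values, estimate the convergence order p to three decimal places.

p ≈ ln(e_7/e_6) / ln(e_6/e_5)
  = ln(9.465e-6/2.130e-4) / ln(2.130e-4/1.997e-3)
  = ln(0.0444366) / ln(0.10666)
  = -3.113692 / -2.238109 ≈ 1.391216

1.391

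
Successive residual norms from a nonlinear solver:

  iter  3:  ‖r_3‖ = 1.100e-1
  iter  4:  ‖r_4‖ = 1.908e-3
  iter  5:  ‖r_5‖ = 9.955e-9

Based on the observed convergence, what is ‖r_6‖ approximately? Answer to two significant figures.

First estimate the order: p ≈ ln(‖r_5‖/‖r_4‖) / ln(‖r_4‖/‖r_3‖) = ln(9.955e-9/1.908e-3)/ln(1.908e-3/1.100e-1) = ln(5.21751e-06)/ln(0.0173455) ≈ 3.0001.
Then ‖r_6‖ ≈ ‖r_5‖·(‖r_5‖/‖r_4‖)^p = 9.955e-9·(5.21751e-06)^3.0001 = 9.955e-9·1.41861e-16 ≈ 1.412e-24.

1.4e-24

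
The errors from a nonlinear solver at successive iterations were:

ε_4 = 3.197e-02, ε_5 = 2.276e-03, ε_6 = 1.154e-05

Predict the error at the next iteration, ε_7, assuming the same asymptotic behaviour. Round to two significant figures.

3.0e-10

First estimate the order: p ≈ ln(ε_6/ε_5) / ln(ε_5/ε_4) = ln(1.154e-05/2.276e-03)/ln(2.276e-03/3.197e-02) = ln(0.0050703)/ln(0.0711917) ≈ 1.9998.
Then ε_7 ≈ ε_6·(ε_6/ε_5)^p = 1.154e-05·(0.0050703)^1.9998 = 1.154e-05·2.57351e-05 ≈ 2.97e-10.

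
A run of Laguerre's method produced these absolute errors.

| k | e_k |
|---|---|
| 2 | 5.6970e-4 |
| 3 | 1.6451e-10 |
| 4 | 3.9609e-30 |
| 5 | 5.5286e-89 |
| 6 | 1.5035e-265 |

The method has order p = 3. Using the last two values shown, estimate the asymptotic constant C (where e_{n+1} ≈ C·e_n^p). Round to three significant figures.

C ≈ e_6 / e_5^3
  = 1.5035e-265 / (5.5286e-89)^3
  = 1.5035e-265 / 1.68984e-265 ≈ 0.88973

0.890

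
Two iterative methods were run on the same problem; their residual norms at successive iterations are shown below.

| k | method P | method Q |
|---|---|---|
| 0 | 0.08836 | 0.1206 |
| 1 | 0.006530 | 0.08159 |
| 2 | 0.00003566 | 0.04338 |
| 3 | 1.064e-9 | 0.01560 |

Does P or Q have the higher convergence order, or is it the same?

Method P: p ≈ ln(1.064e-9/0.00003566)/ln(0.00003566/0.006530) ≈ 2.00.
Method Q: p ≈ ln(0.01560/0.04338)/ln(0.04338/0.08159) ≈ 1.62.
Method P has the higher order (≈2.0 vs ≈1.6).

P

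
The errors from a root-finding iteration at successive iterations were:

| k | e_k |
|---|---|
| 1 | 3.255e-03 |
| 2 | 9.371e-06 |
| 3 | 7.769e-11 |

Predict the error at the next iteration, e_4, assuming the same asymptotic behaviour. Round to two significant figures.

5.3e-21

First estimate the order: p ≈ ln(e_3/e_2) / ln(e_2/e_1) = ln(7.769e-11/9.371e-06)/ln(9.371e-06/3.255e-03) = ln(8.29047e-06)/ln(0.00287896) ≈ 2.0000.
Then e_4 ≈ e_3·(e_3/e_2)^p = 7.769e-11·(8.29047e-06)^2.0000 = 7.769e-11·6.87319e-11 ≈ 5.34e-21.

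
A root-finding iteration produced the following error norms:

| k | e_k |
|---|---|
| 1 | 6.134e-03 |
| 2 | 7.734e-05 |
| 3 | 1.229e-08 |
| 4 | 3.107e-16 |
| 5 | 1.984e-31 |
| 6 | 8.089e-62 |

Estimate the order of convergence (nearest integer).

2

Consecutive ratios: e_6/e_5 = 8.089e-62/1.984e-31 = 4.07712e-31, e_5/e_4 = 1.984e-31/3.107e-16 = 6.38558e-16.
p ≈ ln(4.07712e-31)/ln(6.38558e-16) = -69.9747/-34.9873 ≈ 2.00.
So the convergence is quadratic (order 2).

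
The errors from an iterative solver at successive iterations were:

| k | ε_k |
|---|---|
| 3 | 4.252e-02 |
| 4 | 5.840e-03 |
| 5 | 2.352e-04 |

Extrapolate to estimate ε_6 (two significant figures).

1.3e-6

First estimate the order: p ≈ ln(ε_5/ε_4) / ln(ε_4/ε_3) = ln(2.352e-04/5.840e-03)/ln(5.840e-03/4.252e-02) = ln(0.040274)/ln(0.137347) ≈ 1.6180.
Then ε_6 ≈ ε_5·(ε_5/ε_4)^p = 2.352e-04·(0.040274)^1.6180 = 2.352e-04·0.00553261 ≈ 1.301e-06.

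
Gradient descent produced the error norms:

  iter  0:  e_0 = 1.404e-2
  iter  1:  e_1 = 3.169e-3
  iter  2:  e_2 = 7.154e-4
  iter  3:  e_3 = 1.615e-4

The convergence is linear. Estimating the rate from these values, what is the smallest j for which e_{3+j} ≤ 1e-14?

16

Rate ρ ≈ e_3/e_2 = 1.615e-4/7.154e-4 = 0.2257.
After j more steps, e_{3+j} ≈ 1.615e-4·ρ^j; need ρ^j ≤ 1e-14/1.615e-4 = 6.19195e-11.
j ≥ ln(6.19195e-11)/ln(0.2257) = -23.5052/-1.48855 = 15.791.
So 16 more iterations are needed.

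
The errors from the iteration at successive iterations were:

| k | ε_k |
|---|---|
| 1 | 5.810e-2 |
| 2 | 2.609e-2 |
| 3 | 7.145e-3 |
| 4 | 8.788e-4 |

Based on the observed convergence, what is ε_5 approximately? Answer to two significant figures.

3.0e-5

First estimate the order: p ≈ ln(ε_4/ε_3) / ln(ε_3/ε_2) = ln(8.788e-4/7.145e-3)/ln(7.145e-3/2.609e-2) = ln(0.122995)/ln(0.27386) ≈ 1.6181.
Then ε_5 ≈ ε_4·(ε_4/ε_3)^p = 8.788e-4·(0.122995)^1.6181 = 8.788e-4·0.033678 ≈ 2.96e-05.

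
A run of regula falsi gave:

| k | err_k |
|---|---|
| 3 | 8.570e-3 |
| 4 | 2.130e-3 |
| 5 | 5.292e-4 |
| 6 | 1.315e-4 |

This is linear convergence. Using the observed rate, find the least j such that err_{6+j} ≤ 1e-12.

Rate ρ ≈ err_6/err_5 = 1.315e-4/5.292e-4 = 0.2485.
After j more steps, err_{6+j} ≈ 1.315e-4·ρ^j; need ρ^j ≤ 1e-12/1.315e-4 = 7.60456e-09.
j ≥ ln(7.60456e-09)/ln(0.2485) = -18.6945/-1.39231 = 13.427.
So 14 more iterations are needed.

14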